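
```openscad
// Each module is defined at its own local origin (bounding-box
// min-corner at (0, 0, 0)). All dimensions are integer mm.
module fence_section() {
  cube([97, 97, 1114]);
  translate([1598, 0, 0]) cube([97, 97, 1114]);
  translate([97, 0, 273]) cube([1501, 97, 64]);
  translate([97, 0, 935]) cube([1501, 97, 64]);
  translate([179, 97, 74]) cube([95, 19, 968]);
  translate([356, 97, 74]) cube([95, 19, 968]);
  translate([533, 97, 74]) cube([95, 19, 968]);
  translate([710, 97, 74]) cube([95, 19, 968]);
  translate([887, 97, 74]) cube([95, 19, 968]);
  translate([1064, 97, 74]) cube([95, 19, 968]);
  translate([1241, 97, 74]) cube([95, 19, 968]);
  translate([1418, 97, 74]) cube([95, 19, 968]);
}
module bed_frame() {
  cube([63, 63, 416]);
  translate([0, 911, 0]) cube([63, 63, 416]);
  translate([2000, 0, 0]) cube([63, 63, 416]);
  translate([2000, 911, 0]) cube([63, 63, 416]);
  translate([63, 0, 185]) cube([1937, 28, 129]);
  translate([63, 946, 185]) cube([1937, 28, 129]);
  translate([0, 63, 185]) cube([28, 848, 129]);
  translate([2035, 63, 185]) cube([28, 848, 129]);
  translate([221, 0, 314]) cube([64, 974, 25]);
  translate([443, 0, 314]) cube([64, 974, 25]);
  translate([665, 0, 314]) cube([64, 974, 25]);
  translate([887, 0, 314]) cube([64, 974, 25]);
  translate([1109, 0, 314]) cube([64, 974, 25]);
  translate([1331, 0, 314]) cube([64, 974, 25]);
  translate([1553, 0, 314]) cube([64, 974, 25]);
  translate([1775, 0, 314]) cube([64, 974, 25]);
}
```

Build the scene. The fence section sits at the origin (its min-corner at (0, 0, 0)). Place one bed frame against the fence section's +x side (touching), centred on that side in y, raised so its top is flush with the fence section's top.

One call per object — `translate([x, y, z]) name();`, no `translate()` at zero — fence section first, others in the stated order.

fence_section();
translate([1695, -429, 698]) bed_frame();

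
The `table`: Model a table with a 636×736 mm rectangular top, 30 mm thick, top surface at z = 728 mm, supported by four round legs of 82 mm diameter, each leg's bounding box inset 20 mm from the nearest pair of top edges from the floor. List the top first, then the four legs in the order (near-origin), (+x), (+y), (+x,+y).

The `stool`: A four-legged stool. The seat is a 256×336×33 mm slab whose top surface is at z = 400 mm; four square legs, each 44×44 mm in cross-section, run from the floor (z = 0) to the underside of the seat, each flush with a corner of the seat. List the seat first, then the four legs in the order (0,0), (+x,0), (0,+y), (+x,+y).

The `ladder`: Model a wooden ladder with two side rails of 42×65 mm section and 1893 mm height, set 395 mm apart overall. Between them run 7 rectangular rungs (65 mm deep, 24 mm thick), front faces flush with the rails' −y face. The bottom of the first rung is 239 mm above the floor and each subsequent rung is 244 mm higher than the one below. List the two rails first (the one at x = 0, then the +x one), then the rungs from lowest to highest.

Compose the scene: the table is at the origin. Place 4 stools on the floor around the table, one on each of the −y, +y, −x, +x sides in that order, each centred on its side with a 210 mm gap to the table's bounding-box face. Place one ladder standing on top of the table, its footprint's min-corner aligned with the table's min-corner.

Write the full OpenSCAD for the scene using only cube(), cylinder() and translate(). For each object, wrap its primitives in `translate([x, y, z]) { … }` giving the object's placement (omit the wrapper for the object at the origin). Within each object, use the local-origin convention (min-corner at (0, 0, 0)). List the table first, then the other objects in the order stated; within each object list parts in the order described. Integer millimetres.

translate([0, 0, 698]) cube([636, 736, 30]);
translate([61, 61, 0]) cylinder(h = 698, r = 41);
translate([575, 61, 0]) cylinder(h = 698, r = 41);
translate([61, 675, 0]) cylinder(h = 698, r = 41);
translate([575, 675, 0]) cylinder(h = 698, r = 41);
translate([190, -546, 0]) {
  translate([0, 0, 367]) cube([256, 336, 33]);
  cube([44, 44, 367]);
  translate([212, 0, 0]) cube([44, 44, 367]);
  translate([0, 292, 0]) cube([44, 44, 367]);
  translate([212, 292, 0]) cube([44, 44, 367]);
}
translate([190, 946, 0]) {
  translate([0, 0, 367]) cube([256, 336, 33]);
  cube([44, 44, 367]);
  translate([212, 0, 0]) cube([44, 44, 367]);
  translate([0, 292, 0]) cube([44, 44, 367]);
  translate([212, 292, 0]) cube([44, 44, 367]);
}
translate([-466, 200, 0]) {
  translate([0, 0, 367]) cube([256, 336, 33]);
  cube([44, 44, 367]);
  translate([212, 0, 0]) cube([44, 44, 367]);
  translate([0, 292, 0]) cube([44, 44, 367]);
  translate([212, 292, 0]) cube([44, 44, 367]);
}
translate([846, 200, 0]) {
  translate([0, 0, 367]) cube([256, 336, 33]);
  cube([44, 44, 367]);
  translate([212, 0, 0]) cube([44, 44, 367]);
  translate([0, 292, 0]) cube([44, 44, 367]);
  translate([212, 292, 0]) cube([44, 44, 367]);
}
translate([0, 0, 728]) {
  cube([42, 65, 1893]);
  translate([353, 0, 0]) cube([42, 65, 1893]);
  translate([42, 0, 239]) cube([311, 65, 24]);
  translate([42, 0, 483]) cube([311, 65, 24]);
  translate([42, 0, 727]) cube([311, 65, 24]);
  translate([42, 0, 971]) cube([311, 65, 24]);
  translate([42, 0, 1215]) cube([311, 65, 24]);
  translate([42, 0, 1459]) cube([311, 65, 24]);
  translate([42, 0, 1703]) cube([311, 65, 24]);
}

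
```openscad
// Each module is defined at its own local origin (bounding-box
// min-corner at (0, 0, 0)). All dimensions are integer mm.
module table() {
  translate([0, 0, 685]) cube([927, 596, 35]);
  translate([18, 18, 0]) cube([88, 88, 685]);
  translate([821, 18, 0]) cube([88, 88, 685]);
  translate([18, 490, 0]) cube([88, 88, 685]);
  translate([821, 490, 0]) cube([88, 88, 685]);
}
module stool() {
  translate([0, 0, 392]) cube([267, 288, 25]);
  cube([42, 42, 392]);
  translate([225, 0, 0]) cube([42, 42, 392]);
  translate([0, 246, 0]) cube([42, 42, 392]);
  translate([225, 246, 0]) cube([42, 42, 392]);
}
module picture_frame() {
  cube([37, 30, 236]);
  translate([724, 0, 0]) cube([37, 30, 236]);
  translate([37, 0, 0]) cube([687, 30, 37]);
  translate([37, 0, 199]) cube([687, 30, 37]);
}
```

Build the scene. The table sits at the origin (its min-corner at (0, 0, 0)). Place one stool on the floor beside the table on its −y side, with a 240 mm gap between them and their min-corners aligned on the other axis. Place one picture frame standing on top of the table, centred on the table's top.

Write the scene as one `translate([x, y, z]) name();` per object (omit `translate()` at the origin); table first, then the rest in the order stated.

table();
translate([0, -528, 0]) stool();
translate([83, 283, 720]) picture_frame();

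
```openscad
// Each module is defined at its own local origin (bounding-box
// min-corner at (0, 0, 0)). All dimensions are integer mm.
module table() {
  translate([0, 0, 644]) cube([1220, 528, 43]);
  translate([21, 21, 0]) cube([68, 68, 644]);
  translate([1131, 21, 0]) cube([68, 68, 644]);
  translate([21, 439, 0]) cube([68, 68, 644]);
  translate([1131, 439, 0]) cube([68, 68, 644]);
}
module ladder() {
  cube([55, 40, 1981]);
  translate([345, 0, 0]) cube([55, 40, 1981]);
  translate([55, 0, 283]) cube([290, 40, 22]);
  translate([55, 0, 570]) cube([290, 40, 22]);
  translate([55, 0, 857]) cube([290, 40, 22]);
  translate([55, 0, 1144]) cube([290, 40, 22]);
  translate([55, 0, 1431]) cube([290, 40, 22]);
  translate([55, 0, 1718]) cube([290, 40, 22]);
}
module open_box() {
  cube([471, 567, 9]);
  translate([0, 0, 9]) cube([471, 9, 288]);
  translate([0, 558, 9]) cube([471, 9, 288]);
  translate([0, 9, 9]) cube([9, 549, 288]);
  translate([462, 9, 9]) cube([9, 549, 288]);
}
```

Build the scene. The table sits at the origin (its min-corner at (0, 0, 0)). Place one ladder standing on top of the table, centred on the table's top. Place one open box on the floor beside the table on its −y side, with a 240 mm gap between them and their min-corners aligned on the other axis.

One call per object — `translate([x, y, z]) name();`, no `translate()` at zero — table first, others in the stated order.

table();
translate([410, 244, 687]) ladder();
translate([0, -807, 0]) open_box();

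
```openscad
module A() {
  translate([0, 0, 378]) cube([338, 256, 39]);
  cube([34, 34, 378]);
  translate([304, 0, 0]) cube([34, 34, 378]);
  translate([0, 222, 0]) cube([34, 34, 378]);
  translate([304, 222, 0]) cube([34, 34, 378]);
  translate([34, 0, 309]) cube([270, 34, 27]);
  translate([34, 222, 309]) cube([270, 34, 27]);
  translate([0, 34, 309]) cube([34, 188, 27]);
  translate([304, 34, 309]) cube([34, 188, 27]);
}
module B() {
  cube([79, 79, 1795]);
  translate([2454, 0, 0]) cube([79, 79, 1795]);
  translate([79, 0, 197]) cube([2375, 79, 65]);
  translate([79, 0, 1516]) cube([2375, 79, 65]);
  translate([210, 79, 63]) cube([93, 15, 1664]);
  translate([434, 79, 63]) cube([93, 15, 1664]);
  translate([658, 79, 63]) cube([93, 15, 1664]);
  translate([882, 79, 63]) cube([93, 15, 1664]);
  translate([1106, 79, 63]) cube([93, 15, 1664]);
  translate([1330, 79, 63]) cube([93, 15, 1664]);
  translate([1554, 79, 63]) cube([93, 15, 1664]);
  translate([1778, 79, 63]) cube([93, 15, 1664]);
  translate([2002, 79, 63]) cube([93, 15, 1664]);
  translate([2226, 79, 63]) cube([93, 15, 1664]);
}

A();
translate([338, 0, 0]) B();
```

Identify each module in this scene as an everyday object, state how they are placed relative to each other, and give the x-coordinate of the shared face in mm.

A is a stool. B is a fence section. The fence section is against the stool's +x side, with their −y faces flush. The x-coordinate of the shared face is 338 mm.

The stool's +x face and the fence section's −x face are both at x = 338 mm.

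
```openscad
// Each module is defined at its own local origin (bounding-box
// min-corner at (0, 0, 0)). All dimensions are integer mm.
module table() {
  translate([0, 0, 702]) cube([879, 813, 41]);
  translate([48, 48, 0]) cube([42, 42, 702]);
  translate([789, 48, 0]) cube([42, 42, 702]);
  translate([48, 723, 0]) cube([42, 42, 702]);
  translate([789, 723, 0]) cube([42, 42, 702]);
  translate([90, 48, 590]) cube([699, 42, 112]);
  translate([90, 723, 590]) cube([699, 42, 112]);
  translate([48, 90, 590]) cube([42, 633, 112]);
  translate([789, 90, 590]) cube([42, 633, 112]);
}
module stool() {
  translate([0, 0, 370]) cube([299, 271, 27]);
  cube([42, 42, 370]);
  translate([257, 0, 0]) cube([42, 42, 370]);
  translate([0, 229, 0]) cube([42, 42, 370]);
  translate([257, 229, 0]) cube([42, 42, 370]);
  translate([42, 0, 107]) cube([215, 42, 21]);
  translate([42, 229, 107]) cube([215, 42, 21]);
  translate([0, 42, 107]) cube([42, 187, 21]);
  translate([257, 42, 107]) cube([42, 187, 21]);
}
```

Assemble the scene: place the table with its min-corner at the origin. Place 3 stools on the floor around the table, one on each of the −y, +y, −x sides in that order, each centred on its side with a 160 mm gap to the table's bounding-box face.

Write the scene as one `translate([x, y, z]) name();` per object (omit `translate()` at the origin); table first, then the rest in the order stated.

table();
translate([290, -431, 0]) stool();
translate([290, 973, 0]) stool();
translate([-459, 271, 0]) stool();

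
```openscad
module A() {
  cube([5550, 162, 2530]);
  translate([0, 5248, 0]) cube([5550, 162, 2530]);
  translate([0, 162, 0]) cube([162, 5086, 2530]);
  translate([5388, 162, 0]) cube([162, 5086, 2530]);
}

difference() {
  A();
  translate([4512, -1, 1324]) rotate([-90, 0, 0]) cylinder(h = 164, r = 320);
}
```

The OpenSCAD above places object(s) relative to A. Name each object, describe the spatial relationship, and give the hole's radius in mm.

The subtracted cylinder has r = 320 mm.

A is a house frame. The house frame has a circular hole through its front wall. The hole's radius is 320 mm.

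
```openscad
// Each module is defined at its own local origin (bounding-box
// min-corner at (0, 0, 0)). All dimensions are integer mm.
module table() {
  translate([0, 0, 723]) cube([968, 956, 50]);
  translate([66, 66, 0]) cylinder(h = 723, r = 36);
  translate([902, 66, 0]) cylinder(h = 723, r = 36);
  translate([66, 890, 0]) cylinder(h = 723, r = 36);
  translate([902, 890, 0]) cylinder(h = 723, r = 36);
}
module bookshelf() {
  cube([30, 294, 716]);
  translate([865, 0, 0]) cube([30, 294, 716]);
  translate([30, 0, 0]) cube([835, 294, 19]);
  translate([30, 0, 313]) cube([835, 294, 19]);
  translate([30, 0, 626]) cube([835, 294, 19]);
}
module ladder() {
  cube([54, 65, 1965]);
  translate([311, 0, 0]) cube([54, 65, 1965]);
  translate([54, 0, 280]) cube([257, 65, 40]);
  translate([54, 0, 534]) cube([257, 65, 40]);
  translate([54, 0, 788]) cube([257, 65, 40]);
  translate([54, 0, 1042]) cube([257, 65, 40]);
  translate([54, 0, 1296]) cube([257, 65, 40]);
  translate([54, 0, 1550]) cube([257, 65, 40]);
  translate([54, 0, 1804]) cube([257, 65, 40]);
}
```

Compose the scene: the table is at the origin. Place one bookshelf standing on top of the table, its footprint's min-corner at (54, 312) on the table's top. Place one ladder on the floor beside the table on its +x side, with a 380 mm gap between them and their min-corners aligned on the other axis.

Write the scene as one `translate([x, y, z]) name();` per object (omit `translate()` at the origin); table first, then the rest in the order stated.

table();
translate([54, 312, 773]) bookshelf();
translate([1348, 0, 0]) ladder();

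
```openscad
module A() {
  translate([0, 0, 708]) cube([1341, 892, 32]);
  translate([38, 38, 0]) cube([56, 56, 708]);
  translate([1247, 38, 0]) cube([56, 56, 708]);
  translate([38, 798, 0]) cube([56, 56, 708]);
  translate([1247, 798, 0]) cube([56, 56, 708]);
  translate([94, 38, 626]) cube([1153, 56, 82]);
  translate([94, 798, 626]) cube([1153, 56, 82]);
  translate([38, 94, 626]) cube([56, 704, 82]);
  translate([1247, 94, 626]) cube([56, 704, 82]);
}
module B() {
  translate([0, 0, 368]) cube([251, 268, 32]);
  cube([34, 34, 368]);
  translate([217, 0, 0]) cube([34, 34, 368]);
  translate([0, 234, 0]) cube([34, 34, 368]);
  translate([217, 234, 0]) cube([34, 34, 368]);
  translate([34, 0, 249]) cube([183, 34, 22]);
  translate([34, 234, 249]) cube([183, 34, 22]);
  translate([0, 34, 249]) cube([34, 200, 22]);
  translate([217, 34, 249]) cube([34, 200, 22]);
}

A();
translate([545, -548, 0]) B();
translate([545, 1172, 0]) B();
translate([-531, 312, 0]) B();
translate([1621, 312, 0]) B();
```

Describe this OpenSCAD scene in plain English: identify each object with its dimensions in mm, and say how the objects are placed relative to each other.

A is a rectangular dining table. The top is 1341×892×32 mm with its upper surface at z = 740 mm. It stands on four 56×56 mm square legs, each inset 38 mm from the nearest pair of top edges, running from the floor to the underside of the top. Four apron rails, 56 mm thick and 82 mm tall, run between adjacent legs with their top edges flush with the underside of the top and their outer faces flush with the legs' outer faces.

B is a four-legged stool. The seat is 251×268 mm, 32 mm thick, top at z = 400 mm. It stands on four square legs, each 34×34 mm in cross-section, from z = 0 to the seat underside, each flush with a corner of the seat. Four stretchers, 34 mm wide and 22 mm tall, connect adjacent legs with their undersides at z = 249 mm, each running between the inner faces of the legs it joins and aligned with the legs' outer faces on the other axis.

Four stools sit around the table at the −y, +y, −x, +x sides.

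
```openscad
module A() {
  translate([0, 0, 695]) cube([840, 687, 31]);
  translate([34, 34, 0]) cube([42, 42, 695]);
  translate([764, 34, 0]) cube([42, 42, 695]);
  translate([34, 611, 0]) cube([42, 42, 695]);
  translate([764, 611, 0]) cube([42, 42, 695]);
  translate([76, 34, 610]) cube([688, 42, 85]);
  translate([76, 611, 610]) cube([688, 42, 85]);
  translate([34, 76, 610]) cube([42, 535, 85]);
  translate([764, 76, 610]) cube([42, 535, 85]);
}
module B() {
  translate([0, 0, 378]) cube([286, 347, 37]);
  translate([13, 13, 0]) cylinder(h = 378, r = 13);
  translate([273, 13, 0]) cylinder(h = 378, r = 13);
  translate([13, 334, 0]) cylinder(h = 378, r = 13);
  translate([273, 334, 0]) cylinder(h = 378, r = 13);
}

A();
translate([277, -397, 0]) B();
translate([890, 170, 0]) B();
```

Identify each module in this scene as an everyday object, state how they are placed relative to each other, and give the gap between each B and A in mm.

A is a table. B is a stool. Two stools sit around the table at the −y, +x sides. The gap between each stool and the table is 50 mm.

Each stool's nearest face is 50 mm from the table's bounding box.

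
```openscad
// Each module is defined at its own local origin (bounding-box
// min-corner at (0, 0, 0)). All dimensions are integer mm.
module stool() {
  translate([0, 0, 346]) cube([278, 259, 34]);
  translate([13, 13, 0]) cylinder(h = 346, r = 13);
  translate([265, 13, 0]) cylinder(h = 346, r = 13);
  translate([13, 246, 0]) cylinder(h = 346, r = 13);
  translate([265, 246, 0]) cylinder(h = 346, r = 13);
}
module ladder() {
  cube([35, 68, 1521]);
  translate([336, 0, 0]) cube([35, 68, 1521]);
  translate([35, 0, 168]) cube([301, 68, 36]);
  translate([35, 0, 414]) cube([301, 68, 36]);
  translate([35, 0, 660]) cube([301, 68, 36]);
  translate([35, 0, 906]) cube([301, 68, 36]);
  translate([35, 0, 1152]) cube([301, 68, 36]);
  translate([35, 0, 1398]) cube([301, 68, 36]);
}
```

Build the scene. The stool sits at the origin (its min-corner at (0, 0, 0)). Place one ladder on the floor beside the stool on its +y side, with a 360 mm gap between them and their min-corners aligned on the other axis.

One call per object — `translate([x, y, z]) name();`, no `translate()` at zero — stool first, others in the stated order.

stool();
translate([0, 619, 0]) ladder();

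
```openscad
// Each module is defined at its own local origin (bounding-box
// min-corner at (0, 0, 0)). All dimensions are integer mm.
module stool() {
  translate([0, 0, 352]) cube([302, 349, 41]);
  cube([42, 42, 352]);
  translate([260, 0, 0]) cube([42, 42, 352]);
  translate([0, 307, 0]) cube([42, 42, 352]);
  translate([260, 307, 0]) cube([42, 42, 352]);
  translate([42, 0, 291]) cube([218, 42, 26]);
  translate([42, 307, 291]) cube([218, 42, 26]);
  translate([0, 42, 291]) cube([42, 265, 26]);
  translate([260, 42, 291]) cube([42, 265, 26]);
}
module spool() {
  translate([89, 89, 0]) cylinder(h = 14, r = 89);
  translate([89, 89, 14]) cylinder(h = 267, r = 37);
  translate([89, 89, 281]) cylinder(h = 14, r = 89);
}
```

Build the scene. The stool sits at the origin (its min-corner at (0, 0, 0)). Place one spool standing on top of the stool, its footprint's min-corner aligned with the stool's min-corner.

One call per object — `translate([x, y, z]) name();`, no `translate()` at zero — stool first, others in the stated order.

stool();
translate([0, 0, 393]) spool();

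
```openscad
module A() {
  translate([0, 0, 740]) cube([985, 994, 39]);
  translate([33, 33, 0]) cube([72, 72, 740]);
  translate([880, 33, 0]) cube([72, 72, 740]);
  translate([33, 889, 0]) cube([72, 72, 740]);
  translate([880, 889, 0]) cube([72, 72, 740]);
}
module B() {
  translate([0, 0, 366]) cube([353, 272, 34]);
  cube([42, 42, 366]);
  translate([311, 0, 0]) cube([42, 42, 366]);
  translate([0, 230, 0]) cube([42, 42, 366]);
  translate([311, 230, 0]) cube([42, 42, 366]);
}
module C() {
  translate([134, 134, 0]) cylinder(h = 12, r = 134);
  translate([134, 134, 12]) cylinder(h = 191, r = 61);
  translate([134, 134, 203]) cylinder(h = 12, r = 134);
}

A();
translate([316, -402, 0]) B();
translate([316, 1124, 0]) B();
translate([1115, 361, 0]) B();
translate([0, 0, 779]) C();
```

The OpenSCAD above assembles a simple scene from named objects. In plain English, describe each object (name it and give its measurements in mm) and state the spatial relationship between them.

A is a table: top 985 mm (x) × 994 mm (y), 39 mm thick, upper face at z = 779 mm, on four 72×72 mm square legs, each inset 33 mm from the nearest pair of top edges, running from z = 0 to the bottom of the top.

B is a simple wooden stool: a rectangular seat 353 mm (x) by 272 mm (y), 34 mm thick, top face at z = 400 mm, on four square legs, each 42×42 mm in cross-section. The legs rest on z = 0, each flush with a corner of the seat.

C is a spool: two coaxial disc flanges of radius 134 mm and thickness 12 mm, joined by a core cylinder of radius 61 mm and height 191 mm. The lower flange rests on z = 0 and the three cylinders share a vertical axis.

Three stools sit around the table at the −y, +y, +x sides. The spool is on top of the table.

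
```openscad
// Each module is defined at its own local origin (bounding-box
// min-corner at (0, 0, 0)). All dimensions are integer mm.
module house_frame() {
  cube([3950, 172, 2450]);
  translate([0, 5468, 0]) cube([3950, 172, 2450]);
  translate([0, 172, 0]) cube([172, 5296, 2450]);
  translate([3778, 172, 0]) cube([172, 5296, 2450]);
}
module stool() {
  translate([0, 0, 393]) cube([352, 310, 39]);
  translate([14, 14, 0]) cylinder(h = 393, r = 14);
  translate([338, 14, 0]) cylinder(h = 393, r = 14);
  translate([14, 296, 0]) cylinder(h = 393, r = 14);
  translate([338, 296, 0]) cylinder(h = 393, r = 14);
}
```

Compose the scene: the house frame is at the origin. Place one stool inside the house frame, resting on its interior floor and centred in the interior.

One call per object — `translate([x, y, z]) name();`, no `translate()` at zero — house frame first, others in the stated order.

house_frame();
translate([1799, 2665, 0]) stool();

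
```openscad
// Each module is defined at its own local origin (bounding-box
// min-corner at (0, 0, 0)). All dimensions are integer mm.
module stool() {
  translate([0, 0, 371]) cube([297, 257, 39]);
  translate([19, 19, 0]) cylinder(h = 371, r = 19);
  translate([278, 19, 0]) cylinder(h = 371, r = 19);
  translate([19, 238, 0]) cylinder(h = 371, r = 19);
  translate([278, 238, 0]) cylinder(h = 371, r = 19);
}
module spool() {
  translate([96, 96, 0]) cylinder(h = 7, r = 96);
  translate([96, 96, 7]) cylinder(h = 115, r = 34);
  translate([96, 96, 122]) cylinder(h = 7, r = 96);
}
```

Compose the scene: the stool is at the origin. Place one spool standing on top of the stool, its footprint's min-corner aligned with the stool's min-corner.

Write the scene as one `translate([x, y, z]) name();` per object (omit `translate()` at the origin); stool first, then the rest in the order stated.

stool();
translate([0, 0, 410]) spool();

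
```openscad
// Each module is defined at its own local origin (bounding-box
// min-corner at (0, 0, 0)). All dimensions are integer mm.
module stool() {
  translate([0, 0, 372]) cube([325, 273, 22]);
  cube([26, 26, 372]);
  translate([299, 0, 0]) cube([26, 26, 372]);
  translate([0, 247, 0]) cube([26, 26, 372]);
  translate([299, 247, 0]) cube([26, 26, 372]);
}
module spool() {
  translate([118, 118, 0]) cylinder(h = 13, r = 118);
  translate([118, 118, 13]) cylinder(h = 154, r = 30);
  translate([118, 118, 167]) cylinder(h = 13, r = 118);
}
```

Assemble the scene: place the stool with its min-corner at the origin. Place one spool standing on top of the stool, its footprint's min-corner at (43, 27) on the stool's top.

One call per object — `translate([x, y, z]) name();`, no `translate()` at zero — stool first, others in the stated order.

stool();
translate([43, 27, 394]) spool();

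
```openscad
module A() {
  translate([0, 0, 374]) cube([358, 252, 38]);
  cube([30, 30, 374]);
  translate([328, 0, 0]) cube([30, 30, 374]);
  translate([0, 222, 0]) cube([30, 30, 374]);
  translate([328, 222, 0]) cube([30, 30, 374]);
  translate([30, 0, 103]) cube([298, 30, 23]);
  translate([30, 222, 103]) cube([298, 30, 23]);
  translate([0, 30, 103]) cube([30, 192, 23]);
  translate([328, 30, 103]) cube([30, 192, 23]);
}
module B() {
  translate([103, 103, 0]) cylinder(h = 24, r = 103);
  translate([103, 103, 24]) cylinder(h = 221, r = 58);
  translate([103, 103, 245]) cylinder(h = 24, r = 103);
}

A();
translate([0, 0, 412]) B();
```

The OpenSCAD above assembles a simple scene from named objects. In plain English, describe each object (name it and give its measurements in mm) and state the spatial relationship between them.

A is a four-legged stool. The seat is a 358×252×38 mm slab whose top surface is at z = 412 mm; four square legs, each 30×30 mm in cross-section, run from the floor (z = 0) to the underside of the seat, each flush with a corner of the seat. Four stretchers, 30 mm wide and 23 mm tall, connect adjacent legs with their undersides at z = 103 mm, each running between the inner faces of the legs it joins and aligned with the legs' outer faces on the other axis.

B is a spool: two coaxial disc flanges of radius 103 mm and thickness 24 mm, joined by a core cylinder of radius 58 mm and height 221 mm. The lower flange rests on z = 0 and the three cylinders share a vertical axis.

The spool is on top of the stool.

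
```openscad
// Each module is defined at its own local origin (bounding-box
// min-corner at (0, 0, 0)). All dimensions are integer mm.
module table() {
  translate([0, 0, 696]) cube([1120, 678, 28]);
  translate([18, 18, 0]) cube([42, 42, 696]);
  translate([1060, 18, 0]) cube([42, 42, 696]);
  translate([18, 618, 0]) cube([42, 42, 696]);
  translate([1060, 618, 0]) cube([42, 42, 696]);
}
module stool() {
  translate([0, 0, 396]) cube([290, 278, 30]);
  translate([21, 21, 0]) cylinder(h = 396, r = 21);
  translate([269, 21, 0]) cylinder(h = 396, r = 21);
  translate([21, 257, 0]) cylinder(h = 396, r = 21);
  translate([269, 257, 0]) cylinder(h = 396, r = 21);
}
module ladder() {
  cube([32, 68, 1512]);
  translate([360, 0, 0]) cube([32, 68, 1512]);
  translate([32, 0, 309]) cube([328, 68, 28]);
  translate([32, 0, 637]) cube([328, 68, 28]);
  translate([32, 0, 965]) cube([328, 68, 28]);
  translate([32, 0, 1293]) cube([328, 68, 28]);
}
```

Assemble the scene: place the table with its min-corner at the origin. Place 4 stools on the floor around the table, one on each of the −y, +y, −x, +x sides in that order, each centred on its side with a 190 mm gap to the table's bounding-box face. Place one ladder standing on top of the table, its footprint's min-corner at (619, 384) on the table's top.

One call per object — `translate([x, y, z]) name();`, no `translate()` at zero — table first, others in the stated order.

table();
translate([415, -468, 0]) stool();
translate([415, 868, 0]) stool();
translate([-480, 200, 0]) stool();
translate([1310, 200, 0]) stool();
translate([619, 384, 724]) ladder();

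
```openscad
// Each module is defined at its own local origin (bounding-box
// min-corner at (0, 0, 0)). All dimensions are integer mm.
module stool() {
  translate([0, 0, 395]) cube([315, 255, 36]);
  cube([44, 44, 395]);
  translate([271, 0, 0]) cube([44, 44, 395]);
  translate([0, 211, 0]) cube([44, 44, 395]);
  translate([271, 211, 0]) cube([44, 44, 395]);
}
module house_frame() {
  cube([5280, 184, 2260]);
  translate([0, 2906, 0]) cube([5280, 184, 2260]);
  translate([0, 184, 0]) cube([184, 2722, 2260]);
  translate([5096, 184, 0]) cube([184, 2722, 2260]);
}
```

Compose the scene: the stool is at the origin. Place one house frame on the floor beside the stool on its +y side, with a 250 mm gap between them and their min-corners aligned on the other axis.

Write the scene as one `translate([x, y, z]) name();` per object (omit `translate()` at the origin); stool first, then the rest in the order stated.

stool();
translate([0, 505, 0]) house_frame();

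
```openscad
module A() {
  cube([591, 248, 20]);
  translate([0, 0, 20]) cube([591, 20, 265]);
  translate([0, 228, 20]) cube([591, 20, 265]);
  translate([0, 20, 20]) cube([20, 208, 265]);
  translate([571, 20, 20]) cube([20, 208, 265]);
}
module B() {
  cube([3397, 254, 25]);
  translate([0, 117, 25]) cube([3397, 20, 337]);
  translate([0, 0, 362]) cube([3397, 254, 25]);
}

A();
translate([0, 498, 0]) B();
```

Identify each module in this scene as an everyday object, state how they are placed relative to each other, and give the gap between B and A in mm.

The I-beam's nearest face is 250 mm from the open box's +y face.

A is an open box. B is an I-beam. The I-beam is on the floor beside the open box on its +y side. The gap between the I-beam and the open box is 250 mm.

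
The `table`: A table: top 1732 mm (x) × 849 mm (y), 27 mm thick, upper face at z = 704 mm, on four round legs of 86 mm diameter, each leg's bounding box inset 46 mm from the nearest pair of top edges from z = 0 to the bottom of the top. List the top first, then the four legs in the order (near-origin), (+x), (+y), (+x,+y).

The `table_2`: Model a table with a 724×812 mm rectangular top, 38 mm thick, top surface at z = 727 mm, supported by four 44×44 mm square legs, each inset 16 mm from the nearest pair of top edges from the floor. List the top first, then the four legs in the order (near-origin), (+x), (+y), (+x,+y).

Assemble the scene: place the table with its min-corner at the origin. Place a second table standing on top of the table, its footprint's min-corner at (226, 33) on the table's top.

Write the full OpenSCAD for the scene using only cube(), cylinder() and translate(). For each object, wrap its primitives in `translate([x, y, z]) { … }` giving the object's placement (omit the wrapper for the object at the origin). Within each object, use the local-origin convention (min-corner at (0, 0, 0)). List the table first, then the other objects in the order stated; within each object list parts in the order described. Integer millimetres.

translate([0, 0, 677]) cube([1732, 849, 27]);
translate([89, 89, 0]) cylinder(h = 677, r = 43);
translate([1643, 89, 0]) cylinder(h = 677, r = 43);
translate([89, 760, 0]) cylinder(h = 677, r = 43);
translate([1643, 760, 0]) cylinder(h = 677, r = 43);
translate([226, 33, 704]) {
  translate([0, 0, 689]) cube([724, 812, 38]);
  translate([16, 16, 0]) cube([44, 44, 689]);
  translate([664, 16, 0]) cube([44, 44, 689]);
  translate([16, 752, 0]) cube([44, 44, 689]);
  translate([664, 752, 0]) cube([44, 44, 689]);
}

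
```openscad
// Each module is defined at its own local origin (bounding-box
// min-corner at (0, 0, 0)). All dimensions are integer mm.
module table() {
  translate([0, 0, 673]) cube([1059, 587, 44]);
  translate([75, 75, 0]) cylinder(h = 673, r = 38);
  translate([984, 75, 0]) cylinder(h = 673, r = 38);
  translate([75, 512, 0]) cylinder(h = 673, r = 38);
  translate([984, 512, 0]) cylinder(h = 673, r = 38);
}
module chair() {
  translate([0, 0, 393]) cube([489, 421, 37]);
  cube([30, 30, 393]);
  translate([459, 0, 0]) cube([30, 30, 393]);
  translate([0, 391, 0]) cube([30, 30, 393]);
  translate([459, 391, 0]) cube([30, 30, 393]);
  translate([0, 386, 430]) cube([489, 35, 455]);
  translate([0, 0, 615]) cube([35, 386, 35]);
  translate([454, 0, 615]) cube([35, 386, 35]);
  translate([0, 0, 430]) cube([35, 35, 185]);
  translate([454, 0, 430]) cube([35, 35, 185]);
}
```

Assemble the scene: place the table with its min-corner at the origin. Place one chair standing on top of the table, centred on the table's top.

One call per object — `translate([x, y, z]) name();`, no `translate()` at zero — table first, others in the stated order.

table();
translate([285, 83, 717]) chair();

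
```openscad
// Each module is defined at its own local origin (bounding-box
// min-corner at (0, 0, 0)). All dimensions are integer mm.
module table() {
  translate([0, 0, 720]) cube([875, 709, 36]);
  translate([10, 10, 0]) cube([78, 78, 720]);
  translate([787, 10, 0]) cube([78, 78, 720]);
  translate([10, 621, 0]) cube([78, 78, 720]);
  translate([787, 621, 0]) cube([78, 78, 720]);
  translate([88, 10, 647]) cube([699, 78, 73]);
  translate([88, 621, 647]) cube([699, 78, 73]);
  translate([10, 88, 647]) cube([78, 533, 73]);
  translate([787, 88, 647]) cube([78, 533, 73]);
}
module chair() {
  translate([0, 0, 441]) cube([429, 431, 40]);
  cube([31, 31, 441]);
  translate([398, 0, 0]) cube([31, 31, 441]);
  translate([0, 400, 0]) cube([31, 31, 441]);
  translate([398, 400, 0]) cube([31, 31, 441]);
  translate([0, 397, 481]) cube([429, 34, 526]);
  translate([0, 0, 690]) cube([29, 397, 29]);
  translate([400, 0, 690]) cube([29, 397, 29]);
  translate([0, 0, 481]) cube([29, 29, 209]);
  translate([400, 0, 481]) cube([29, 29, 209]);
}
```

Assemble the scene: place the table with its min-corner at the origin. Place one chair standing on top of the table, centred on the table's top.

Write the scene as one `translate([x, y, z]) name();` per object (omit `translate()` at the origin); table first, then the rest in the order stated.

table();
translate([223, 139, 756]) chair();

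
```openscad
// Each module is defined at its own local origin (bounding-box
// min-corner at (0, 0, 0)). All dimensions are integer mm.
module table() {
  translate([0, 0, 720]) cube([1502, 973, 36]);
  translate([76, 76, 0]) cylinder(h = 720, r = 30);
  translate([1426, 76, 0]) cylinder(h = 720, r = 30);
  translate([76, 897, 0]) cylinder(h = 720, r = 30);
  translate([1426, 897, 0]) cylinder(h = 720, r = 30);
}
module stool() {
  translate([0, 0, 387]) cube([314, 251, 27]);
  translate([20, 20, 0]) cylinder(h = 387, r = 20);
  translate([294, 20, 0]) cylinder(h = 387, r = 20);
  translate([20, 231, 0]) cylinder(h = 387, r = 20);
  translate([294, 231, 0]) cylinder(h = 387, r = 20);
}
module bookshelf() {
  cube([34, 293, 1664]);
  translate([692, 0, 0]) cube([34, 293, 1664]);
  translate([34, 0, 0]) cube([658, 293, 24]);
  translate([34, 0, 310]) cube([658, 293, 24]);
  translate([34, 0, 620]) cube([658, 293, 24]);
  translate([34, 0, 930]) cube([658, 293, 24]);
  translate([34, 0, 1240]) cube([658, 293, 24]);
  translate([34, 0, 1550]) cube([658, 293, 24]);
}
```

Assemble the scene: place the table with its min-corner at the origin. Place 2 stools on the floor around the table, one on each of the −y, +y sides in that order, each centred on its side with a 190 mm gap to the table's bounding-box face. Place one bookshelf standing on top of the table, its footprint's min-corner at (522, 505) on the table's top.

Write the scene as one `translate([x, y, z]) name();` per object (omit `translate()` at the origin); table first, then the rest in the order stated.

table();
translate([594, -441, 0]) stool();
translate([594, 1163, 0]) stool();
translate([522, 505, 756]) bookshelf();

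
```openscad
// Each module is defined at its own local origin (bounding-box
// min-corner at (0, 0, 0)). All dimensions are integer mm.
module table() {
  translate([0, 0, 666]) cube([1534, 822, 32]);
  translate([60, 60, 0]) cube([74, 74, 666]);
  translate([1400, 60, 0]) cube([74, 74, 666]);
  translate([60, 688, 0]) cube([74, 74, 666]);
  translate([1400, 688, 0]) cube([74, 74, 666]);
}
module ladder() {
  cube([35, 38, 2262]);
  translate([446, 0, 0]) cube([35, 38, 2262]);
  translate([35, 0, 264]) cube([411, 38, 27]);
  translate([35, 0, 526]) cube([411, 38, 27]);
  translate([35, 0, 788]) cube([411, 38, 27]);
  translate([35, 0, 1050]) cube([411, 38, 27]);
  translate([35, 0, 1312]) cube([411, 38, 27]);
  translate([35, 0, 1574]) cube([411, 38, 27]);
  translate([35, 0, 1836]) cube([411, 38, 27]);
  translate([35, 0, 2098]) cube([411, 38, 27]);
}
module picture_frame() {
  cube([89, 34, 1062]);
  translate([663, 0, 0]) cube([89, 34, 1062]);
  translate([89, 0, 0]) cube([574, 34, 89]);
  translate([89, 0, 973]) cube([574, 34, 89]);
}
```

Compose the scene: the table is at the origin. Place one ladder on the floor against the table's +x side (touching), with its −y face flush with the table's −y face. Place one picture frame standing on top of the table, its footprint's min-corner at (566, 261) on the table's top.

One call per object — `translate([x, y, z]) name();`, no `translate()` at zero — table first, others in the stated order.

table();
translate([1534, 0, 0]) ladder();
translate([566, 261, 698]) picture_frame();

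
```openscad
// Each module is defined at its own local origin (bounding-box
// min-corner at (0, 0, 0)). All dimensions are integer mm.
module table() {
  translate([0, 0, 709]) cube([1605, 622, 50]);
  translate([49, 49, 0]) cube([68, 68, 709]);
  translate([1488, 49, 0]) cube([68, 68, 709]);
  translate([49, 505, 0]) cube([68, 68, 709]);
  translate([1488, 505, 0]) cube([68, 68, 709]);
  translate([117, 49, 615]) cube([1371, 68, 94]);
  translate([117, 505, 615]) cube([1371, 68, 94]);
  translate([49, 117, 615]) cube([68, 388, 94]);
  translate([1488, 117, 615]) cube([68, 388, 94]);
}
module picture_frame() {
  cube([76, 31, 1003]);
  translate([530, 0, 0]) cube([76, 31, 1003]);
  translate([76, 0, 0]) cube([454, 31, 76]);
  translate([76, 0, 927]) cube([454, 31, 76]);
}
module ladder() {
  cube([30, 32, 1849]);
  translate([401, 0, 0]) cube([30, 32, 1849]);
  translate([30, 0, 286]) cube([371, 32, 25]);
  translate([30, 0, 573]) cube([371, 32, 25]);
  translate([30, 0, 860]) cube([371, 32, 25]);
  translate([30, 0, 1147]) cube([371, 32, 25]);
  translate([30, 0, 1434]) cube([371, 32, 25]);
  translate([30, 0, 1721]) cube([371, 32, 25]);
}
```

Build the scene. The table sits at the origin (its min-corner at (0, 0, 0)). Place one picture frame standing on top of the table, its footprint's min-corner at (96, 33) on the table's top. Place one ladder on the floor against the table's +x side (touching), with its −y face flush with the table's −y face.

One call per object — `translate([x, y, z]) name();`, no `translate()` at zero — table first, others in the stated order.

table();
translate([96, 33, 759]) picture_frame();
translate([1605, 0, 0]) ladder();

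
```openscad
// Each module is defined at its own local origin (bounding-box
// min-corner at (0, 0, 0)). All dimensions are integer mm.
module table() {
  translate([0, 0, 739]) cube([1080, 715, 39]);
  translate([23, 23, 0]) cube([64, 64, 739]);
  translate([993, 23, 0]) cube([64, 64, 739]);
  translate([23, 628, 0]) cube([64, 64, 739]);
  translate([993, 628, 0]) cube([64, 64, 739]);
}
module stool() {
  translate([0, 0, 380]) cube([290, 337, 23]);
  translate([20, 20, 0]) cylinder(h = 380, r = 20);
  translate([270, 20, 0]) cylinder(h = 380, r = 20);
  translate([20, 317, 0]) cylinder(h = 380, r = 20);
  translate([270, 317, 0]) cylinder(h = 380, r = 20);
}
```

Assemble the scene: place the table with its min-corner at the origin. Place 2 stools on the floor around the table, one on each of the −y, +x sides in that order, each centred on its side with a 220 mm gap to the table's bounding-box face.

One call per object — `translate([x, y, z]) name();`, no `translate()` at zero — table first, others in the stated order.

table();
translate([395, -557, 0]) stool();
translate([1300, 189, 0]) stool();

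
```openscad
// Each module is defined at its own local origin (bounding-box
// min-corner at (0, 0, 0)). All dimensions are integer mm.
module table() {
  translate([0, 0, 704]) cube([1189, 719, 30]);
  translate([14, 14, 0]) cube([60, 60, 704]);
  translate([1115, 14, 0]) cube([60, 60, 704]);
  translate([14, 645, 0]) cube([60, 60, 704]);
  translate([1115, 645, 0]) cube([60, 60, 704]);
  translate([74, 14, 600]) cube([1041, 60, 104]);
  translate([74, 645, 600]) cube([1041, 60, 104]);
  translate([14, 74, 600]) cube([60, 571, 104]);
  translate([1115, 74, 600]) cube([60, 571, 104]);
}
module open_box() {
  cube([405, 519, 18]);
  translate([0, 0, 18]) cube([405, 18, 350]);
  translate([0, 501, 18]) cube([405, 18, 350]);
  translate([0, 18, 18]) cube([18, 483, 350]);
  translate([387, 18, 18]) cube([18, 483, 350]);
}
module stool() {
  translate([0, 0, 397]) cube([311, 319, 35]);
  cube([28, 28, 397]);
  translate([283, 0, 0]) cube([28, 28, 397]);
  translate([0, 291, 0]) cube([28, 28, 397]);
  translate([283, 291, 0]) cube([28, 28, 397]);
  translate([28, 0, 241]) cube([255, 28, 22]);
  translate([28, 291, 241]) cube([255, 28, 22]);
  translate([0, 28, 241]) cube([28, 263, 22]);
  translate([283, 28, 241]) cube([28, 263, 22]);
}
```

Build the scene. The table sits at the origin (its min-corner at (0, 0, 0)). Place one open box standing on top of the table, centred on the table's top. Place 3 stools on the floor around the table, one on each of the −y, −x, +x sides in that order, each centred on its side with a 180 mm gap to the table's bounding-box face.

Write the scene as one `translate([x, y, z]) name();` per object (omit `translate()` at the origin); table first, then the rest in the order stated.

table();
translate([392, 100, 734]) open_box();
translate([439, -499, 0]) stool();
translate([-491, 200, 0]) stool();
translate([1369, 200, 0]) stool();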